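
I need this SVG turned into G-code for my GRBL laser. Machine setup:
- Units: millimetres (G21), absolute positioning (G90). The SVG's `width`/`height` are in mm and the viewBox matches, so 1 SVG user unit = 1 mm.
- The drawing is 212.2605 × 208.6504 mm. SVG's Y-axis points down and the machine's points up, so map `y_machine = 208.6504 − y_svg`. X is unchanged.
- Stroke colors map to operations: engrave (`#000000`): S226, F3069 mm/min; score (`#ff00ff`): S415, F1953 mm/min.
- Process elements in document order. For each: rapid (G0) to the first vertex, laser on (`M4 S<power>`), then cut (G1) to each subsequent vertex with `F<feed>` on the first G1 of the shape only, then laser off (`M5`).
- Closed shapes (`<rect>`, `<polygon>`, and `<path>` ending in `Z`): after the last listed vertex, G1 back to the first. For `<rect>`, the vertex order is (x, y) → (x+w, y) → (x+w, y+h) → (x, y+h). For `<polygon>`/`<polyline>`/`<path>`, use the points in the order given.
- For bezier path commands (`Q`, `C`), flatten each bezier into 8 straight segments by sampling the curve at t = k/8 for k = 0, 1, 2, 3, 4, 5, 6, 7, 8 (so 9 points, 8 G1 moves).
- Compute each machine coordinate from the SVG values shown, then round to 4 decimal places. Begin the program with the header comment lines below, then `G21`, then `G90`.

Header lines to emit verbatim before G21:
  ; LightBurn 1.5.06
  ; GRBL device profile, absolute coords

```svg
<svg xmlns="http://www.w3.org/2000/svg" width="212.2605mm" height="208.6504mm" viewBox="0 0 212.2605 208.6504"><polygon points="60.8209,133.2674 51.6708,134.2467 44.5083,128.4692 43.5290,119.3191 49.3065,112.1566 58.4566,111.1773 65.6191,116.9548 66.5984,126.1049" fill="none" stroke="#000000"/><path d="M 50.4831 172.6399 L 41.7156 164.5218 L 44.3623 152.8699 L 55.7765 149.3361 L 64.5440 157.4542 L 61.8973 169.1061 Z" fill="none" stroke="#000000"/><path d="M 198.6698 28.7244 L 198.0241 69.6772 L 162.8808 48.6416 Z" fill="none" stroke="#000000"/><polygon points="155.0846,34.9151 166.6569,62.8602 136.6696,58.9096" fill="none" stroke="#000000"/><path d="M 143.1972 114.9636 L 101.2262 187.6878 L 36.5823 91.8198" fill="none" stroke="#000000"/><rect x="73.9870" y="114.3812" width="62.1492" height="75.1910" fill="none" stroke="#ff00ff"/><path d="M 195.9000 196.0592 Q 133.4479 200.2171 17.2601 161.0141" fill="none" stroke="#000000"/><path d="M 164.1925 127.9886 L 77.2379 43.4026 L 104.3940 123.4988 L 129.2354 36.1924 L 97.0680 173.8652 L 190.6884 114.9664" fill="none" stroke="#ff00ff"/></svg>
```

viewBox `0 0 212.2605 208.6504` with mm width/height → 1 unit = 1 mm. Flip: y_m = 208.6504 − y_svg.

**Shape 1** — `<polygon>` regular polygon, stroke `#000000` → engrave (S226, F3069). Machine vertices: (60.8209,75.3830) → (51.6708,74.4037) → (44.5083,80.1812) → (43.5290,89.3313) → (49.3065,96.4938) → (58.4566,97.4731) → (65.6191,91.6956) → (66.5984,82.5455) → (60.8209,75.3830). Closed: final G1 returns to the first vertex.

**Shape 2** — `<path>` regular polygon, stroke `#000000` → engrave (S226, F3069). Machine vertices: (50.4831,36.0105) → (41.7156,44.1286) → (44.3623,55.7805) → (55.7765,59.3143) → (64.5440,51.1962) → (61.8973,39.5443) → (50.4831,36.0105). Closed: final G1 returns to the first vertex.

**Shape 3** — `<path>` regular polygon, stroke `#000000` → engrave (S226, F3069). Machine vertices: (198.6698,179.9260) → (198.0241,138.9732) → (162.8808,160.0088) → (198.6698,179.9260). Closed: final G1 returns to the first vertex.

**Shape 4** — `<polygon>` regular polygon, stroke `#000000` → engrave (S226, F3069). Machine vertices: (155.0846,173.7353) → (166.6569,145.7902) → (136.6696,149.7408) → (155.0846,173.7353). Closed: final G1 returns to the first vertex.

**Shape 5** — `<path>` open polyline, stroke `#000000` → engrave (S226, F3069). Machine vertices: (143.1972,93.6868) → (101.2262,20.9626) → (36.5823,116.8306). Open path.

**Shape 6** — `<rect>` rectangle, stroke `#ff00ff` → score (S415, F1953). Machine vertices: (73.9870,94.2692) → (136.1362,94.2692) → (136.1362,19.0782) → (73.9870,19.0782) → (73.9870,94.2692). Closed: final G1 returns to the first vertex.

**Shape 7** — `<path>` quadratic bezier, stroke `#000000` → engrave (S226, F3069). Control points (SVG): P0=(195.9000,196.0592), P1=(133.4479,200.2171), P2=(17.2601,161.0141); sampled at t=k/8. Machine vertices: (195.9000,12.5912) → (179.4474,12.2292) → (161.3155,13.2223) → (141.5043,15.5704) → (120.0140,19.2735) → (96.8444,24.3317) → (71.9955,30.7449) → (45.4674,38.5131) → (17.2601,47.6363). Open path.

**Shape 8** — `<path>` open polyline, stroke `#ff00ff` → score (S415, F1953). Machine vertices: (164.1925,80.6618) → (77.2379,165.2478) → (104.3940,85.1516) → (129.2354,172.4580) → (97.0680,34.7852) → (190.6884,93.6840). Open path.

; LightBurn 1.5.06
; GRBL device profile, absolute coords
G21
G90
G0 X60.8209 Y75.3830
M4 S226
G1 X51.6708 Y74.4037 F3069
G1 X44.5083 Y80.1812
G1 X43.5290 Y89.3313
G1 X49.3065 Y96.4938
G1 X58.4566 Y97.4731
G1 X65.6191 Y91.6956
G1 X66.5984 Y82.5455
G1 X60.8209 Y75.3830
M5
G0 X50.4831 Y36.0105
M4 S226
G1 X41.7156 Y44.1286 F3069
G1 X44.3623 Y55.7805
G1 X55.7765 Y59.3143
G1 X64.5440 Y51.1962
G1 X61.8973 Y39.5443
G1 X50.4831 Y36.0105
M5
G0 X198.6698 Y179.9260
M4 S226
G1 X198.0241 Y138.9732 F3069
G1 X162.8808 Y160.0088
G1 X198.6698 Y179.9260
M5
G0 X155.0846 Y173.7353
M4 S226
G1 X166.6569 Y145.7902 F3069
G1 X136.6696 Y149.7408
G1 X155.0846 Y173.7353
M5
G0 X143.1972 Y93.6868
M4 S226
G1 X101.2262 Y20.9626 F3069
G1 X36.5823 Y116.8306
M5
G0 X73.9870 Y94.2692
M4 S415
G1 X136.1362 Y94.2692 F1953
G1 X136.1362 Y19.0782
G1 X73.9870 Y19.0782
G1 X73.9870 Y94.2692
M5
G0 X195.9000 Y12.5912
M4 S226
G1 X179.4474 Y12.2292 F3069
G1 X161.3155 Y13.2223
G1 X141.5043 Y15.5704
G1 X120.0140 Y19.2735
G1 X96.8444 Y24.3317
G1 X71.9955 Y30.7449
G1 X45.4674 Y38.5131
G1 X17.2601 Y47.6363
M5
G0 X164.1925 Y80.6618
M4 S415
G1 X77.2379 Y165.2478 F1953
G1 X104.3940 Y85.1516
G1 X129.2354 Y172.4580
G1 X97.0680 Y34.7852
G1 X190.6884 Y93.6840
M5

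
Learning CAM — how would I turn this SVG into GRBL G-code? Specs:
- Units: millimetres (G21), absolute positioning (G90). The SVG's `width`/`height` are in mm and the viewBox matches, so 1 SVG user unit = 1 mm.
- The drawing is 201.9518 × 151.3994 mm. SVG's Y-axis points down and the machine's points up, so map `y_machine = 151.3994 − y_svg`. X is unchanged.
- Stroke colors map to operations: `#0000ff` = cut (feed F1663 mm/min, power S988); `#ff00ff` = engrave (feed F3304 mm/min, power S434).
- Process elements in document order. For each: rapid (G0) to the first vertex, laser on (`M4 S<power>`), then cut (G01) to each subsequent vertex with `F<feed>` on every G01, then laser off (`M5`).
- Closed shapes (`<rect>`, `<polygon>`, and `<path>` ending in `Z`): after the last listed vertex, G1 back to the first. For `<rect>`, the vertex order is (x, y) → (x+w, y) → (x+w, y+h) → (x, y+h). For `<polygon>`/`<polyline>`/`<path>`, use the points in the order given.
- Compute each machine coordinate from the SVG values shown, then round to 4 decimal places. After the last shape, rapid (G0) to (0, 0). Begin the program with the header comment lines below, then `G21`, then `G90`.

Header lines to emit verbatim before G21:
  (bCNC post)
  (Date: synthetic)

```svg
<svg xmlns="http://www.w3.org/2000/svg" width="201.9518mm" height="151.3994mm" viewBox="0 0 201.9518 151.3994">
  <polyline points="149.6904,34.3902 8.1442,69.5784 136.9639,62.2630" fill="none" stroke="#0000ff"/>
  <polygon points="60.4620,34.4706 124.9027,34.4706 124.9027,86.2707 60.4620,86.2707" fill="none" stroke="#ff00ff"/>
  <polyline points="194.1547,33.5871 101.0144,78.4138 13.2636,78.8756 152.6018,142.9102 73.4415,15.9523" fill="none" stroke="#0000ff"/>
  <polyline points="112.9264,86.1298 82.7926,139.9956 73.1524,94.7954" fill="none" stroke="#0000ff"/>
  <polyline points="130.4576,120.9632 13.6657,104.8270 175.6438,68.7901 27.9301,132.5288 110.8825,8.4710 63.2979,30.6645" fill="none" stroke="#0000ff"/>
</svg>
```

Since the viewBox matches the mm dimensions, user units are millimetres directly. The only transform is the Y-flip y_m = 151.3994 − y_svg.

Shape 1 is a open polyline drawn with `<polyline>`. Its stroke #0000ff means cut at S988, F1663. After flipping Y the toolpath is (149.6904,117.0092) → (8.1442,81.8210) → (136.9639,89.1364).

Shape 2 is a rectangle drawn with `<polygon>`. Its stroke #ff00ff means engrave at S434, F3304. After flipping Y the toolpath is (60.4620,116.9288) → (124.9027,116.9288) → (124.9027,65.1287) → (60.4620,65.1287) → (60.4620,116.9288), returning to the start.

Shape 3 is a open polyline drawn with `<polyline>`. Its stroke #0000ff means cut at S988, F1663. After flipping Y the toolpath is (194.1547,117.8123) → (101.0144,72.9856) → (13.2636,72.5238) → (152.6018,8.4892) → (73.4415,135.4471).

Shape 4 is a open polyline drawn with `<polyline>`. Its stroke #0000ff means cut at S988, F1663. After flipping Y the toolpath is (112.9264,65.2696) → (82.7926,11.4038) → (73.1524,56.6040).

Shape 5 is a open polyline drawn with `<polyline>`. Its stroke #0000ff means cut at S988, F1663. After flipping Y the toolpath is (130.4576,30.4362) → (13.6657,46.5724) → (175.6438,82.6093) → (27.9301,18.8706) → (110.8825,142.9284) → (63.2979,120.7349).

(bCNC post)
(Date: synthetic)
G21
G90
G0 X149.6904 Y117.0092
M4 S988
G01 X8.1442 Y81.8210 F1663
G01 X136.9639 Y89.1364 F1663
M5
G0 X60.4620 Y116.9288
M4 S434
G01 X124.9027 Y116.9288 F3304
G01 X124.9027 Y65.1287 F3304
G01 X60.4620 Y65.1287 F3304
G01 X60.4620 Y116.9288 F3304
M5
G0 X194.1547 Y117.8123
M4 S988
G01 X101.0144 Y72.9856 F1663
G01 X13.2636 Y72.5238 F1663
G01 X152.6018 Y8.4892 F1663
G01 X73.4415 Y135.4471 F1663
M5
G0 X112.9264 Y65.2696
M4 S988
G01 X82.7926 Y11.4038 F1663
G01 X73.1524 Y56.6040 F1663
M5
G0 X130.4576 Y30.4362
M4 S988
G01 X13.6657 Y46.5724 F1663
G01 X175.6438 Y82.6093 F1663
G01 X27.9301 Y18.8706 F1663
G01 X110.8825 Y142.9284 F1663
G01 X63.2979 Y120.7349 F1663
M5
G0 X0.0000 Y0.0000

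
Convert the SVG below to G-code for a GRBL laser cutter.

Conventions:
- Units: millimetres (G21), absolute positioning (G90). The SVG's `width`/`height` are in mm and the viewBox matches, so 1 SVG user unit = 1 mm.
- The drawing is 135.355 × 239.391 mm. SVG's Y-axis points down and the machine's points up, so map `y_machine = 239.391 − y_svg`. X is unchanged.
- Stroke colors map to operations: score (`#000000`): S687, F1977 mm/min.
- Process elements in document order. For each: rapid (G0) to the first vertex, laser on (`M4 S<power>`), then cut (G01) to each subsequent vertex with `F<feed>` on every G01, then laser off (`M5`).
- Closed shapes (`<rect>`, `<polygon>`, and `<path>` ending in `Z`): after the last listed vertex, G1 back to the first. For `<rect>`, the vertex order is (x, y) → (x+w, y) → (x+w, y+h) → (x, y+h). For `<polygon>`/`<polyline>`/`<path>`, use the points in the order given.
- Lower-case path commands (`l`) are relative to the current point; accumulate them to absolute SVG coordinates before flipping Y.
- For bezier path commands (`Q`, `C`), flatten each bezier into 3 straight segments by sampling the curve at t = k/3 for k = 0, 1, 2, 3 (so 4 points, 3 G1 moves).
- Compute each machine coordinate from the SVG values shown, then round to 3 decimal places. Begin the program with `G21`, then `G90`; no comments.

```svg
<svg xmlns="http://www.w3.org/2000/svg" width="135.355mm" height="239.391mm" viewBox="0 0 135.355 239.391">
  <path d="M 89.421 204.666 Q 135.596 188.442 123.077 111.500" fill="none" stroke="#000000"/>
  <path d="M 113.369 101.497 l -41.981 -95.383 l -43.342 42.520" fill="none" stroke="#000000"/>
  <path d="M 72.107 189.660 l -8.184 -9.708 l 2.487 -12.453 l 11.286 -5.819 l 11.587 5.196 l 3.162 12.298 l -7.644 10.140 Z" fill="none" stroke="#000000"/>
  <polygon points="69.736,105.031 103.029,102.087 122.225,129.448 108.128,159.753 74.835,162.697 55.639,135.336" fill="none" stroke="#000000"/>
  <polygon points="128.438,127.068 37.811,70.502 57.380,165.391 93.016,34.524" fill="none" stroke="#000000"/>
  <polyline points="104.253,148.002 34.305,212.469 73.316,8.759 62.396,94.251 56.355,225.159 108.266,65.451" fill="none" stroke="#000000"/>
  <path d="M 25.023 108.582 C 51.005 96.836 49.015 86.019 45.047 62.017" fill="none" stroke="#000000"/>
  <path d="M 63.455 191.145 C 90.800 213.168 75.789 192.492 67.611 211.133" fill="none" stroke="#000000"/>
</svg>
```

G21
G90
G0 X89.421 Y34.725
M4 S687
G01 X113.683 Y52.287 F1977
G01 X124.901 Y83.343 F1977
G01 X123.077 Y127.891 F1977
M5
G0 X113.369 Y137.894
M4 S687
G01 X71.388 Y233.277 F1977
G01 X28.046 Y190.757 F1977
M5
G0 X72.107 Y49.731
M4 S687
G01 X63.923 Y59.439 F1977
G01 X66.410 Y71.892 F1977
G01 X77.696 Y77.711 F1977
G01 X89.283 Y72.515 F1977
G01 X92.445 Y60.217 F1977
G01 X84.801 Y50.077 F1977
G01 X72.107 Y49.731 F1977
M5
G0 X69.736 Y134.360
M4 S687
G01 X103.029 Y137.304 F1977
G01 X122.225 Y109.943 F1977
G01 X108.128 Y79.638 F1977
G01 X74.835 Y76.694 F1977
G01 X55.639 Y104.055 F1977
G01 X69.736 Y134.360 F1977
M5
G0 X128.438 Y112.323
M4 S687
G01 X37.811 Y168.889 F1977
G01 X57.380 Y74.000 F1977
G01 X93.016 Y204.867 F1977
G01 X128.438 Y112.323 F1977
M5
G0 X104.253 Y91.389
M4 S687
G01 X34.305 Y26.922 F1977
G01 X73.316 Y230.632 F1977
G01 X62.396 Y145.140 F1977
G01 X56.355 Y14.232 F1977
G01 X108.266 Y173.940 F1977
M5
G0 X25.023 Y130.809
M4 S687
G01 X42.644 Y142.768 F1977
G01 X47.393 Y157.244 F1977
G01 X45.047 Y177.374 F1977
M5
G0 X63.455 Y48.246
M4 S687
G01 X78.503 Y37.418 F1977
G01 X76.245 Y36.831 F1977
G01 X67.611 Y28.258 F1977
M5

viewBox `0 0 135.355 239.391` with mm width/height → 1 unit = 1 mm. Flip: y_m = 239.391 − y_svg.

**Shape 1** — `<path>` quadratic bezier, stroke `#000000` → score (S687, F1977). Control points (SVG): P0=(89.421,204.666), P1=(135.596,188.442), P2=(123.077,111.500); sampled at t=k/3. Machine vertices: (89.421,34.725) → (113.683,52.287) → (124.901,83.343) → (123.077,127.891). Open path.

**Shape 2** — `<path>` open polyline, stroke `#000000` → score (S687, F1977). Machine vertices: (113.369,137.894) → (71.388,233.277) → (28.046,190.757). Open path.

**Shape 3** — `<path>` regular polygon, stroke `#000000` → score (S687, F1977). Machine vertices: (72.107,49.731) → (63.923,59.439) → (66.410,71.892) → (77.696,77.711) → (89.283,72.515) → (92.445,60.217) → (84.801,50.077) → (72.107,49.731). Closed: final G1 returns to the first vertex.

**Shape 4** — `<polygon>` regular polygon, stroke `#000000` → score (S687, F1977). Machine vertices: (69.736,134.360) → (103.029,137.304) → (122.225,109.943) → (108.128,79.638) → (74.835,76.694) → (55.639,104.055) → (69.736,134.360). Closed: final G1 returns to the first vertex.

**Shape 5** — `<polygon>` closed polygon, stroke `#000000` → score (S687, F1977). Machine vertices: (128.438,112.323) → (37.811,168.889) → (57.380,74.000) → (93.016,204.867) → (128.438,112.323). Closed: final G1 returns to the first vertex.

**Shape 6** — `<polyline>` open polyline, stroke `#000000` → score (S687, F1977). Machine vertices: (104.253,91.389) → (34.305,26.922) → (73.316,230.632) → (62.396,145.140) → (56.355,14.232) → (108.266,173.940). Open path.

**Shape 7** — `<path>` cubic bezier, stroke `#000000` → score (S687, F1977). Control points (SVG): P0=(25.023,108.582), P1=(51.005,96.836), P2=(49.015,86.019), P3=(45.047,62.017); sampled at t=k/3. Machine vertices: (25.023,130.809) → (42.644,142.768) → (47.393,157.244) → (45.047,177.374). Open path.

**Shape 8** — `<path>` cubic bezier, stroke `#000000` → score (S687, F1977). Control points (SVG): P0=(63.455,191.145), P1=(90.800,213.168), P2=(75.789,192.492), P3=(67.611,211.133); sampled at t=k/3. Machine vertices: (63.455,48.246) → (78.503,37.418) → (76.245,36.831) → (67.611,28.258). Open path.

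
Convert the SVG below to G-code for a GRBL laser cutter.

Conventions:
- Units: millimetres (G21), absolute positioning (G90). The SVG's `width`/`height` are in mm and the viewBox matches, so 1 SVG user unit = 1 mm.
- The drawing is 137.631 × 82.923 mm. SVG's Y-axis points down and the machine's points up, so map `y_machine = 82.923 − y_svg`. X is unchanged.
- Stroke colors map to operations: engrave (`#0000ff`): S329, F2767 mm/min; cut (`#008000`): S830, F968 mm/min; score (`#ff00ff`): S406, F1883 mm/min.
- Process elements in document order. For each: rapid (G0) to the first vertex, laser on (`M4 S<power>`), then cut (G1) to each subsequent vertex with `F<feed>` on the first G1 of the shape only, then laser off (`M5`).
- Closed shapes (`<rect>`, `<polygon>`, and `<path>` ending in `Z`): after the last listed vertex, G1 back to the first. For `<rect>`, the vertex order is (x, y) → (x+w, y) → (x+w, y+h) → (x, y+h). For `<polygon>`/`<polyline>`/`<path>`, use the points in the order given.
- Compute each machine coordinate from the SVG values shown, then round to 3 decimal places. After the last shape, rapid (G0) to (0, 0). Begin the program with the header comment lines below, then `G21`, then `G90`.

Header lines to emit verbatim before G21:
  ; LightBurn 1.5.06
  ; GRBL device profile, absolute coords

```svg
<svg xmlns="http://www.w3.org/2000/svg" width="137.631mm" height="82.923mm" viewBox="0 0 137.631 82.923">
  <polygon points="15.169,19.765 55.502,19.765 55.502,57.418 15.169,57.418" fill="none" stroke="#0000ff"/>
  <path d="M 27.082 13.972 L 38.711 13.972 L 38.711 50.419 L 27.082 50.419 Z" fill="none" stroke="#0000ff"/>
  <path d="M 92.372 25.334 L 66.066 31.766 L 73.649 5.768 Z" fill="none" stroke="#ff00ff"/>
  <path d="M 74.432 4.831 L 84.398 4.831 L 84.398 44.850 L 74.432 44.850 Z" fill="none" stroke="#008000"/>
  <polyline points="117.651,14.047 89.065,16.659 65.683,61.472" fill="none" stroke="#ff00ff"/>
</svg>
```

; LightBurn 1.5.06
; GRBL device profile, absolute coords
G21
G90
G0 X15.169 Y63.158
M4 S329
G1 X55.502 Y63.158 F2767
G1 X55.502 Y25.505
G1 X15.169 Y25.505
G1 X15.169 Y63.158
M5
G0 X27.082 Y68.951
M4 S329
G1 X38.711 Y68.951 F2767
G1 X38.711 Y32.504
G1 X27.082 Y32.504
G1 X27.082 Y68.951
M5
G0 X92.372 Y57.589
M4 S406
G1 X66.066 Y51.157 F1883
G1 X73.649 Y77.155
G1 X92.372 Y57.589
M5
G0 X74.432 Y78.092
M4 S830
G1 X84.398 Y78.092 F968
G1 X84.398 Y38.073
G1 X74.432 Y38.073
G1 X74.432 Y78.092
M5
G0 X117.651 Y68.876
M4 S406
G1 X89.065 Y66.264 F1883
G1 X65.683 Y21.451
M5
G0 X0.000 Y0.000

Since the viewBox matches the mm dimensions, user units are millimetres directly. The only transform is the Y-flip y_m = 82.923 − y_svg.

Shape 1 is a rectangle drawn with `<polygon>`. Its stroke #0000ff means engrave at S329, F2767. After flipping Y the toolpath is (15.169,63.158) → (55.502,63.158) → (55.502,25.505) → (15.169,25.505) → (15.169,63.158), returning to the start.

Shape 2 is a rectangle drawn with `<path>`. Its stroke #0000ff means engrave at S329, F2767. After flipping Y the toolpath is (27.082,68.951) → (38.711,68.951) → (38.711,32.504) → (27.082,32.504) → (27.082,68.951), returning to the start.

Shape 3 is a regular polygon drawn with `<path>`. Its stroke #ff00ff means score at S406, F1883. After flipping Y the toolpath is (92.372,57.589) → (66.066,51.157) → (73.649,77.155) → (92.372,57.589), returning to the start.

Shape 4 is a rectangle drawn with `<path>`. Its stroke #008000 means cut at S830, F968. After flipping Y the toolpath is (74.432,78.092) → (84.398,78.092) → (84.398,38.073) → (74.432,38.073) → (74.432,78.092), returning to the start.

Shape 5 is a open polyline drawn with `<polyline>`. Its stroke #ff00ff means score at S406, F1883. After flipping Y the toolpath is (117.651,68.876) → (89.065,66.264) → (65.683,21.451).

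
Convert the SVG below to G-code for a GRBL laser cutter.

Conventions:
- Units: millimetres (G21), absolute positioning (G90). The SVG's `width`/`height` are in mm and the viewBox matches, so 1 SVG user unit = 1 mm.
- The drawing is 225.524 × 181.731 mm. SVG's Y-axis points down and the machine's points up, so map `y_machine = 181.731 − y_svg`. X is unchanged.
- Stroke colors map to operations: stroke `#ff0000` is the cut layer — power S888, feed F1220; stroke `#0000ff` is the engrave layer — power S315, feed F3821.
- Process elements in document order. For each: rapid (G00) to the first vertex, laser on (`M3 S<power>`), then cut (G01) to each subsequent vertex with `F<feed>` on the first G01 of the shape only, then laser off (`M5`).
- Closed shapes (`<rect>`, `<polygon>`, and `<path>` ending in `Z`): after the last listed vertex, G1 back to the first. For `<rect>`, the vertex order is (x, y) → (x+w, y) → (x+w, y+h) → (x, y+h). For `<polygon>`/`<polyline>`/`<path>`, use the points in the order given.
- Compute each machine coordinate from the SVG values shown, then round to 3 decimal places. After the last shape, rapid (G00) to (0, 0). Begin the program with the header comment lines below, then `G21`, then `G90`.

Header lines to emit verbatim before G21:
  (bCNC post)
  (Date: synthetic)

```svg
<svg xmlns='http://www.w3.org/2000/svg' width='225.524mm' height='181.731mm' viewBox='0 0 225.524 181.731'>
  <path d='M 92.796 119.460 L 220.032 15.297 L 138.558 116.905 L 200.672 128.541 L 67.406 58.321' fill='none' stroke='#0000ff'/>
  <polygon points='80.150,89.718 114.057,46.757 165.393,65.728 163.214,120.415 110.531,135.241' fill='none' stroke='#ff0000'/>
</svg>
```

Since the viewBox matches the mm dimensions, user units are millimetres directly. The only transform is the Y-flip y_m = 181.731 − y_svg.

Shape 1 is a open polyline drawn with `<path>`. Its stroke #0000ff means engrave at S315, F3821. After flipping Y the toolpath is (92.796,62.271) → (220.032,166.434) → (138.558,64.826) → (200.672,53.190) → (67.406,123.410).

Shape 2 is a regular polygon drawn with `<polygon>`. Its stroke #ff0000 means cut at S888, F1220. After flipping Y the toolpath is (80.150,92.013) → (114.057,134.974) → (165.393,116.003) → (163.214,61.316) → (110.531,46.490) → (80.150,92.013), returning to the start.

(bCNC post)
(Date: synthetic)
G21
G90
G00 X92.796 Y62.271
M3 S315
G01 X220.032 Y166.434 F3821
G01 X138.558 Y64.826
G01 X200.672 Y53.190
G01 X67.406 Y123.410
M5
G00 X80.150 Y92.013
M3 S888
G01 X114.057 Y134.974 F1220
G01 X165.393 Y116.003
G01 X163.214 Y61.316
G01 X110.531 Y46.490
G01 X80.150 Y92.013
M5
G00 X0.000 Y0.000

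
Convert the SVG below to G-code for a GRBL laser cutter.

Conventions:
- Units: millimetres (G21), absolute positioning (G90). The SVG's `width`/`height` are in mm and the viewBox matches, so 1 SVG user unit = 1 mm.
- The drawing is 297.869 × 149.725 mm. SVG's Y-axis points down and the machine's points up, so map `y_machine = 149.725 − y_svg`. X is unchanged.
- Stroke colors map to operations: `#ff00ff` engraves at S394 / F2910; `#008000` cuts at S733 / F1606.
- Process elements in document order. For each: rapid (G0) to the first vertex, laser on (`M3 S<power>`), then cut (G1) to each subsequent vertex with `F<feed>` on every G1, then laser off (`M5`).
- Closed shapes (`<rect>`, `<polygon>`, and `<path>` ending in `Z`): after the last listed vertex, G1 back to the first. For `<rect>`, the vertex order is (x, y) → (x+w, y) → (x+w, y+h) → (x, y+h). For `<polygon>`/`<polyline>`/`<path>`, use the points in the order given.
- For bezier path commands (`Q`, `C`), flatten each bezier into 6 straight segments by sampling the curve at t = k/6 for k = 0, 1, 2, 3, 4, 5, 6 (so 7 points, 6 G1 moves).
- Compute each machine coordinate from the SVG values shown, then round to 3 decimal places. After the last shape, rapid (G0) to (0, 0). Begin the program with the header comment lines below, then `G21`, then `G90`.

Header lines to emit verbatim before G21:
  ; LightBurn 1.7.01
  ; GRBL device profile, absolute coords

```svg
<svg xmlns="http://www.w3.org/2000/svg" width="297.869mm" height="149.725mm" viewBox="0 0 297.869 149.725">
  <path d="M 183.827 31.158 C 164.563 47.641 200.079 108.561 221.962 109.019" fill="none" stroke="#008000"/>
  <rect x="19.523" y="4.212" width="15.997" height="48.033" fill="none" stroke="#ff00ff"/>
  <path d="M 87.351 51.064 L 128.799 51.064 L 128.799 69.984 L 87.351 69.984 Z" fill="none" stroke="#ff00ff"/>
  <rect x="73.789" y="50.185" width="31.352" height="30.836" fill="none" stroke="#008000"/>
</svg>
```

; LightBurn 1.7.01
; GRBL device profile, absolute coords
G21
G90
G0 X183.827 Y118.567
M3 S733
G1 X178.443 Y107.108 F1606
G1 X180.289 Y91.157 F1606
G1 X187.464 Y73.627 F1606
G1 X198.068 Y57.433 F1606
G1 X210.201 Y45.488 F1606
G1 X221.962 Y40.706 F1606
M5
G0 X19.523 Y145.513
M3 S394
G1 X35.520 Y145.513 F2910
G1 X35.520 Y97.480 F2910
G1 X19.523 Y97.480 F2910
G1 X19.523 Y145.513 F2910
M5
G0 X87.351 Y98.661
M3 S394
G1 X128.799 Y98.661 F2910
G1 X128.799 Y79.741 F2910
G1 X87.351 Y79.741 F2910
G1 X87.351 Y98.661 F2910
M5
G0 X73.789 Y99.540
M3 S733
G1 X105.141 Y99.540 F1606
G1 X105.141 Y68.704 F1606
G1 X73.789 Y68.704 F1606
G1 X73.789 Y99.540 F1606
M5
G0 X0.000 Y0.000

viewBox `0 0 297.869 149.725` with mm width/height → 1 unit = 1 mm. Flip: y_m = 149.725 − y_svg.

**Shape 1** — `<path>` cubic bezier, stroke `#008000` → cut (S733, F1606). Control points (SVG): P0=(183.827,31.158), P1=(164.563,47.641), P2=(200.079,108.561), P3=(221.962,109.019); sampled at t=k/6. Machine vertices: (183.827,118.567) → (178.443,107.108) → (180.289,91.157) → (187.464,73.627) → (198.068,57.433) → (210.201,45.488) → (221.962,40.706). Open path.

**Shape 2** — `<rect>` rectangle, stroke `#ff00ff` → engrave (S394, F2910). Machine vertices: (19.523,145.513) → (35.520,145.513) → (35.520,97.480) → (19.523,97.480) → (19.523,145.513). Closed: final G1 returns to the first vertex.

**Shape 3** — `<path>` rectangle, stroke `#ff00ff` → engrave (S394, F2910). Machine vertices: (87.351,98.661) → (128.799,98.661) → (128.799,79.741) → (87.351,79.741) → (87.351,98.661). Closed: final G1 returns to the first vertex.

**Shape 4** — `<rect>` rectangle, stroke `#008000` → cut (S733, F1606). Machine vertices: (73.789,99.540) → (105.141,99.540) → (105.141,68.704) → (73.789,68.704) → (73.789,99.540). Closed: final G1 returns to the first vertex.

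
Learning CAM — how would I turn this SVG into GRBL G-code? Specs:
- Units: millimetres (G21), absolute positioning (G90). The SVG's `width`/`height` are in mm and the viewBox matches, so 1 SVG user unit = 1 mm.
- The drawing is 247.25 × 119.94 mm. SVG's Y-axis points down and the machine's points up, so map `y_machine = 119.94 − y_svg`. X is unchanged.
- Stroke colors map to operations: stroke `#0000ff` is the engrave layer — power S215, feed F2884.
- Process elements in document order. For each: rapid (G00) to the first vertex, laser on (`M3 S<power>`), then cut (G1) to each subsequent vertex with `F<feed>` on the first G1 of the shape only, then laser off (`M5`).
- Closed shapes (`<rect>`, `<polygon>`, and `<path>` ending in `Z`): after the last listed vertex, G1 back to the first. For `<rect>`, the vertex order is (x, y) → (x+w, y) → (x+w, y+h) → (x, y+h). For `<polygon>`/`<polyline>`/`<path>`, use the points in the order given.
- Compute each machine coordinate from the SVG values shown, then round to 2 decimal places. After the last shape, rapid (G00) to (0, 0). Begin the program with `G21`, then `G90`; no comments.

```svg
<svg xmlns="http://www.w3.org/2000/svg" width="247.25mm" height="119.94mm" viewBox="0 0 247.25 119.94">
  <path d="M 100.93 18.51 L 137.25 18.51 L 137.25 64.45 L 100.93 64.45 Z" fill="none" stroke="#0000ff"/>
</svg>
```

G21
G90
G00 X100.93 Y101.43
M3 S215
G1 X137.25 Y101.43 F2884
G1 X137.25 Y55.49
G1 X100.93 Y55.49
G1 X100.93 Y101.43
M5
G00 X0.00 Y0.00

Since the viewBox matches the mm dimensions, user units are millimetres directly. The only transform is the Y-flip y_m = 119.94 − y_svg.

Shape 1 is a rectangle drawn with `<path>`. Its stroke #0000ff means engrave at S215, F2884. After flipping Y the toolpath is (100.93,101.43) → (137.25,101.43) → (137.25,55.49) → (100.93,55.49) → (100.93,101.43), returning to the start.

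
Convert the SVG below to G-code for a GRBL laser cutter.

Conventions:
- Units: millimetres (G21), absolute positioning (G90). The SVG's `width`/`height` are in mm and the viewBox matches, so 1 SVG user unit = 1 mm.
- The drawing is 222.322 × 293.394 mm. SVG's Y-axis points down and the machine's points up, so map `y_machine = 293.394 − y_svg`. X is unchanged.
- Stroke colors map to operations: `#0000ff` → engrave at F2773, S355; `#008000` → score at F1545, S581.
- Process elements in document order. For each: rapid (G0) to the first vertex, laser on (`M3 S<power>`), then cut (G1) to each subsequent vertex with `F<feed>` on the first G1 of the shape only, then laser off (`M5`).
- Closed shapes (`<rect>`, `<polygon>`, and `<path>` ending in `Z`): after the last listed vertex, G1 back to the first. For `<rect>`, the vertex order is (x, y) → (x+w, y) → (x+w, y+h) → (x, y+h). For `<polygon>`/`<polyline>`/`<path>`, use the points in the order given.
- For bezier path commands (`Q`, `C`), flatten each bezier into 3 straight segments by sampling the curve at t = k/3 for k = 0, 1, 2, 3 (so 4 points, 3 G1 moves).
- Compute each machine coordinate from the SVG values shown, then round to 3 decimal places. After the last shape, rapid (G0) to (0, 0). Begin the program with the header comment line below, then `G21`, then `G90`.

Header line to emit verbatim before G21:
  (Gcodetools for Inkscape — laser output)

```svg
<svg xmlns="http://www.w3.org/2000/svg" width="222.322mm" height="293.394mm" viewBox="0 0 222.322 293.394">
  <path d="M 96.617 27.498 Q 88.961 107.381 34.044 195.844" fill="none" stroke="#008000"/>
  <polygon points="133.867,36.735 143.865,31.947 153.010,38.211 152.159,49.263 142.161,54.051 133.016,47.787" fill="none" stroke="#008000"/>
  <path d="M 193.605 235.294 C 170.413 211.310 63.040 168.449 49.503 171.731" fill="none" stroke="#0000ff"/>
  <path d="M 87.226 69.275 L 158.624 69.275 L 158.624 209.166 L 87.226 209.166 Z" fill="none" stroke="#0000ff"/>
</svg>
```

(Gcodetools for Inkscape — laser output)
G21
G90
G0 X96.617 Y265.896
M3 S581
G1 X86.262 Y211.687 F1545
G1 X65.404 Y155.572
G1 X34.044 Y97.550
M5
G0 X133.867 Y256.659
M3 S581
G1 X143.865 Y261.447 F1545
G1 X153.010 Y255.183
G1 X152.159 Y244.131
G1 X142.161 Y239.343
G1 X133.016 Y245.607
G1 X133.867 Y256.659
M5
G0 X193.605 Y58.100
M3 S355
G1 X148.946 Y85.968 F2773
G1 X87.725 Y111.972
G1 X49.503 Y121.663
M5
G0 X87.226 Y224.119
M3 S355
G1 X158.624 Y224.119 F2773
G1 X158.624 Y84.228
G1 X87.226 Y84.228
G1 X87.226 Y224.119
M5
G0 X0.000 Y0.000

Since the viewBox matches the mm dimensions, user units are millimetres directly. The only transform is the Y-flip y_m = 293.394 − y_svg.

Shape 1 is a quadratic bezier drawn with `<path>`. Its stroke #008000 means score at S581, F1545. After flipping Y the toolpath is (96.617,265.896) → (86.262,211.687) → (65.404,155.572) → (34.044,97.550).

Shape 2 is a regular polygon drawn with `<polygon>`. Its stroke #008000 means score at S581, F1545. After flipping Y the toolpath is (133.867,256.659) → (143.865,261.447) → (153.010,255.183) → (152.159,244.131) → (142.161,239.343) → (133.016,245.607) → (133.867,256.659), returning to the start.

Shape 3 is a cubic bezier drawn with `<path>`. Its stroke #0000ff means engrave at S355, F2773. After flipping Y the toolpath is (193.605,58.100) → (148.946,85.968) → (87.725,111.972) → (49.503,121.663).

Shape 4 is a rectangle drawn with `<path>`. Its stroke #0000ff means engrave at S355, F2773. After flipping Y the toolpath is (87.226,224.119) → (158.624,224.119) → (158.624,84.228) → (87.226,84.228) → (87.226,224.119), returning to the start.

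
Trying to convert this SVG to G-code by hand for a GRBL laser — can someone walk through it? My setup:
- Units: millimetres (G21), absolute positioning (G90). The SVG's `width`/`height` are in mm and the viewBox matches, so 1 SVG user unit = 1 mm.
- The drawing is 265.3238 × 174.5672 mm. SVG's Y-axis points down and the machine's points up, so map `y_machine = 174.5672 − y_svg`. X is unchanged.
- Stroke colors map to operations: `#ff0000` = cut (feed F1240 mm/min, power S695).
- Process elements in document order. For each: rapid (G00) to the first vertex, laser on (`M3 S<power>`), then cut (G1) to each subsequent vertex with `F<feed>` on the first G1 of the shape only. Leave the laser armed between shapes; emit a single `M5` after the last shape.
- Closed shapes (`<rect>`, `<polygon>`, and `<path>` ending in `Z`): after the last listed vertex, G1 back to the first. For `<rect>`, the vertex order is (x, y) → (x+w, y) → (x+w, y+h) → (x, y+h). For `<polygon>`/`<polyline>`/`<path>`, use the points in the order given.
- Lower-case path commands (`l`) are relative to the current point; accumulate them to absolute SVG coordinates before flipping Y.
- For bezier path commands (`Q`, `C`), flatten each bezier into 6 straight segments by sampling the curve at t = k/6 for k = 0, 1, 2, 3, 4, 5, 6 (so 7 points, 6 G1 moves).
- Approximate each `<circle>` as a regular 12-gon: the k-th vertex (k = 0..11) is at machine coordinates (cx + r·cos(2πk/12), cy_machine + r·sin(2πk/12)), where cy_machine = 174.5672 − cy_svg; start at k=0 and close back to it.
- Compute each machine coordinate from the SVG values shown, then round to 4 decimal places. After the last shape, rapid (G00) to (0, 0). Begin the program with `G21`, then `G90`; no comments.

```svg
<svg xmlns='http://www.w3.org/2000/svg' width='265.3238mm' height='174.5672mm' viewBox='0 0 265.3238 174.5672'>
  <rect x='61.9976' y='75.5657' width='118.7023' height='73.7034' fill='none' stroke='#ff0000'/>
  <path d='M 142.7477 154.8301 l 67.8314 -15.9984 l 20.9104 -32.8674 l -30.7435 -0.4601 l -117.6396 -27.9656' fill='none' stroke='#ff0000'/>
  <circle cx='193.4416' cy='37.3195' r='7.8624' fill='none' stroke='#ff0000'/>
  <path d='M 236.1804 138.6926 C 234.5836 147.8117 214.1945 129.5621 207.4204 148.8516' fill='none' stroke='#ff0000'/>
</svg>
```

G21
G90
G00 X61.9976 Y99.0015
M3 S695
G1 X180.6999 Y99.0015 F1240
G1 X180.6999 Y25.2981
G1 X61.9976 Y25.2981
G1 X61.9976 Y99.0015
G00 X142.7477 Y19.7371
M3 S695
G1 X210.5791 Y35.7355 F1240
G1 X231.4895 Y68.6029
G1 X200.7460 Y69.0630
G1 X83.1064 Y97.0286
G00 X201.3040 Y137.2477
M3 S695
G1 X200.2506 Y141.1789 F1240
G1 X197.3728 Y144.0567
G1 X193.4416 Y145.1101
G1 X189.5104 Y144.0567
G1 X186.6326 Y141.1789
G1 X185.5792 Y137.2477
G1 X186.6326 Y133.3165
G1 X189.5104 Y130.4387
G1 X193.4416 Y129.3853
G1 X197.3728 Y130.4387
G1 X200.2506 Y133.3165
G1 X201.3040 Y137.2477
G00 X236.1804 Y35.8746
M3 S695
G1 X233.9660 Y33.2953 F1240
G1 X229.5198 Y33.4744
G1 X223.7419 Y34.6090
G1 X217.5326 Y34.8961
G1 X211.7920 Y32.5326
G1 X207.4204 Y25.7156
M5
G00 X0.0000 Y0.0000

1 u = 1 mm; y_m = 174.5672 − y.

[1] `<rect>` rectangle, #ff0000→cut S695 F1240: (61.9976,99.0015) → (180.6999,99.0015) → (180.6999,25.2981) → (61.9976,25.2981) → (61.9976,99.0015) (closed)

[2] `<path>` open polyline, #ff0000→cut S695 F1240: (142.7477,19.7371) → (210.5791,35.7355) → (231.4895,68.6029) → (200.7460,69.0630) → (83.1064,97.0286)

[3] `<circle>` circle, #ff0000→cut S695 F1240: (201.3040,137.2477) → (200.2506,141.1789) → (197.3728,144.0567) → (193.4416,145.1101) → (189.5104,144.0567) → (186.6326,141.1789) → (185.5792,137.2477) → (186.6326,133.3165) → (189.5104,130.4387) → (193.4416,129.3853) → (197.3728,130.4387) → (200.2506,133.3165) → (201.3040,137.2477) (closed)

[4] `<path>` cubic bezier, #ff0000→cut S695 F1240: (236.1804,35.8746) → (233.9660,33.2953) → (229.5198,33.4744) → (223.7419,34.6090) → (217.5326,34.8961) → (211.7920,32.5326) → (207.4204,25.7156)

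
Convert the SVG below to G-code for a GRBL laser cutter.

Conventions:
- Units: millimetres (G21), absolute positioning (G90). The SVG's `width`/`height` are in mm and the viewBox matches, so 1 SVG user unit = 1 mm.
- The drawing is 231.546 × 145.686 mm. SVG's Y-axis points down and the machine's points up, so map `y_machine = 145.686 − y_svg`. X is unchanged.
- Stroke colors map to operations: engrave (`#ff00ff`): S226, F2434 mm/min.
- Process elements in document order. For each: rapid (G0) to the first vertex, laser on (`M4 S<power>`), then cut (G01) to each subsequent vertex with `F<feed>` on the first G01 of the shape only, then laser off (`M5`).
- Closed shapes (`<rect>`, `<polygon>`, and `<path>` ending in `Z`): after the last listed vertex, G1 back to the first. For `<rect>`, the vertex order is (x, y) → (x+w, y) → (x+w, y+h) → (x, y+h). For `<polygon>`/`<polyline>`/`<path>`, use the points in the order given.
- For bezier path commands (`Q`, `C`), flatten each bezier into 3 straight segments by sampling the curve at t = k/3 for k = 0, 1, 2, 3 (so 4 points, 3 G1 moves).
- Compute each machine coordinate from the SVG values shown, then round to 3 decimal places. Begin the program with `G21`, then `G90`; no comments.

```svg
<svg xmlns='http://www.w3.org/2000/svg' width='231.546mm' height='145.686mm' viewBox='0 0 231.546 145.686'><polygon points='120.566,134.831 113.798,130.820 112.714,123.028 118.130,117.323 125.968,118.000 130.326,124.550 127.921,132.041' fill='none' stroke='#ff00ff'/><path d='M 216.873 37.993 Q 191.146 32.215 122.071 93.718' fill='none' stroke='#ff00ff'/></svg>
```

G21
G90
G0 X120.566 Y10.855
M4 S226
G01 X113.798 Y14.866 F2434
G01 X112.714 Y22.658
G01 X118.130 Y28.363
G01 X125.968 Y27.686
G01 X130.326 Y21.136
G01 X127.921 Y13.645
G01 X120.566 Y10.855
M5
G0 X216.873 Y107.693
M4 S226
G01 X194.905 Y104.069 F2434
G01 X163.305 Y85.494
G01 X122.071 Y51.968
M5

viewBox `0 0 231.546 145.686` with mm width/height → 1 unit = 1 mm. Flip: y_m = 145.686 − y_svg.

**Shape 1** — `<polygon>` regular polygon, stroke `#ff00ff` → engrave (S226, F2434). Machine vertices: (120.566,10.855) → (113.798,14.866) → (112.714,22.658) → (118.130,28.363) → (125.968,27.686) → (130.326,21.136) → (127.921,13.645) → (120.566,10.855). Closed: final G1 returns to the first vertex.

**Shape 2** — `<path>` quadratic bezier, stroke `#ff00ff` → engrave (S226, F2434). Control points (SVG): P0=(216.873,37.993), P1=(191.146,32.215), P2=(122.071,93.718); sampled at t=k/3. Machine vertices: (216.873,107.693) → (194.905,104.069) → (163.305,85.494) → (122.071,51.968). Open path.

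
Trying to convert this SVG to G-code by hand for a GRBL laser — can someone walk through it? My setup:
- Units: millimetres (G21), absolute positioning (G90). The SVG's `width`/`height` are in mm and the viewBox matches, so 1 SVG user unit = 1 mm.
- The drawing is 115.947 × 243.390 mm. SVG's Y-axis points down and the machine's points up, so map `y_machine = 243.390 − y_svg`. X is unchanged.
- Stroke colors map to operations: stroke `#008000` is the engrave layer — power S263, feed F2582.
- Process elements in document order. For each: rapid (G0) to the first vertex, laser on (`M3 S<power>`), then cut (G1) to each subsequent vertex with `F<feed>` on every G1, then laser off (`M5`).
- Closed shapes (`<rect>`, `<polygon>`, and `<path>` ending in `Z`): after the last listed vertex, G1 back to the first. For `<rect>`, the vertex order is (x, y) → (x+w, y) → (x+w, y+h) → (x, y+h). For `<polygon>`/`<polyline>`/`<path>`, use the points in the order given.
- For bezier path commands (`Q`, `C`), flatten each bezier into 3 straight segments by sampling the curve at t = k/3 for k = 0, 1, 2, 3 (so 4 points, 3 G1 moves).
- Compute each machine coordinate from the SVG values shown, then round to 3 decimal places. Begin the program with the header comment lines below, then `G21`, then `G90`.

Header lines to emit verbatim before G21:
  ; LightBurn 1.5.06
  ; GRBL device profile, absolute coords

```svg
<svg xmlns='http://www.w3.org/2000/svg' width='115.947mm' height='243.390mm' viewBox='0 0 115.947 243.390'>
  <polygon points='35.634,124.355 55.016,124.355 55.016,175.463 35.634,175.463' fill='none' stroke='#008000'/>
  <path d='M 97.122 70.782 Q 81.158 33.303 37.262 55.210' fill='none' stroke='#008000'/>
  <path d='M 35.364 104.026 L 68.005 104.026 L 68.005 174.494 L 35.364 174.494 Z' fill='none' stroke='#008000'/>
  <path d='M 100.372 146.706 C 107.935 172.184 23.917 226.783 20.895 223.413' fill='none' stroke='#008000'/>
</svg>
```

; LightBurn 1.5.06
; GRBL device profile, absolute coords
G21
G90
G0 X35.634 Y119.035
M3 S263
G1 X55.016 Y119.035 F2582
G1 X55.016 Y67.927 F2582
G1 X35.634 Y67.927 F2582
G1 X35.634 Y119.035 F2582
M5
G0 X97.122 Y172.608
M3 S263
G1 X83.376 Y190.996 F2582
G1 X63.422 Y196.186 F2582
G1 X37.262 Y188.180 F2582
M5
G0 X35.364 Y139.364
M3 S263
G1 X68.005 Y139.364 F2582
G1 X68.005 Y68.896 F2582
G1 X35.364 Y68.896 F2582
G1 X35.364 Y139.364 F2582
M5
G0 X100.372 Y96.684
M3 S263
G1 X83.800 Y64.725 F2582
G1 X44.524 Y32.704 F2582
G1 X20.895 Y19.977 F2582
M5

1 u = 1 mm; y_m = 243.390 − y.

[1] `<polygon>` rectangle, #008000→engrave S263 F2582: (35.634,119.035) → (55.016,119.035) → (55.016,67.927) → (35.634,67.927) → (35.634,119.035) (closed)

[2] `<path>` quadratic bezier, #008000→engrave S263 F2582: (97.122,172.608) → (83.376,190.996) → (63.422,196.186) → (37.262,188.180)

[3] `<path>` rectangle, #008000→engrave S263 F2582: (35.364,139.364) → (68.005,139.364) → (68.005,68.896) → (35.364,68.896) → (35.364,139.364) (closed)

[4] `<path>` cubic bezier, #008000→engrave S263 F2582: (100.372,96.684) → (83.800,64.725) → (44.524,32.704) → (20.895,19.977)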